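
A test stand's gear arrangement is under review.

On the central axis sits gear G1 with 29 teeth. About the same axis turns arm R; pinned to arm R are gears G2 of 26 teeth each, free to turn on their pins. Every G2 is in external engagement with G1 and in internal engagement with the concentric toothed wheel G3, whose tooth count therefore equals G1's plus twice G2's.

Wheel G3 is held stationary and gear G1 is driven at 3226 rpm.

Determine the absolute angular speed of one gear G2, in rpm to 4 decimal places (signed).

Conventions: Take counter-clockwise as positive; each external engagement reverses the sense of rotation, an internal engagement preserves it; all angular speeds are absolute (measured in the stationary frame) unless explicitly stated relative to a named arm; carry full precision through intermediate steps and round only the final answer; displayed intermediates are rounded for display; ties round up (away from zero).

-1799.1154 rpm

topology: planetary set — G1 29T / G2 26T / G3 81T, arm = carrier (Willis)
normalise by the input: solve with ω_sun = 1, then scale by 3226 rpm
ring teeth: 29 + 2·26 = 81
29(ω_sun−ω_arm) = −81(ω_ring−ω_arm),  ω_ring = 0, ω_sun = 1
29(1−ω_arm) = −81(0−ω_arm)  ⇒  110·ω_arm = 29  ⇒  ω_arm = 29/110
sun–planet mesh: 29·(1−29/110) = −26·(ω_p−ω_arm)  ⇒  ω_p−ω_arm = -2349/2860
ω_p = 29/110 − 2349/2860 = -29/52
scale: ω_p = -29/52 × 3226 rpm = -1799.1154 rpm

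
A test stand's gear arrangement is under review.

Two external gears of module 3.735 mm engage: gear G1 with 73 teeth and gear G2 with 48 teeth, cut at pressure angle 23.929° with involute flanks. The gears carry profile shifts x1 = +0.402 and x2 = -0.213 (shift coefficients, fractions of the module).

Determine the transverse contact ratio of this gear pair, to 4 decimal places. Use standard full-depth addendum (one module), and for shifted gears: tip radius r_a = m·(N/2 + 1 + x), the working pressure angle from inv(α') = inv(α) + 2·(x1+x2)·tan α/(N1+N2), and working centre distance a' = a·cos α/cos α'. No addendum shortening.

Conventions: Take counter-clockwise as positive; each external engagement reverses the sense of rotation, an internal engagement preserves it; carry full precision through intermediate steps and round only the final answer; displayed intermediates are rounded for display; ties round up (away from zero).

topology: single-mesh involute geometry — m = 3.735, 73T/48T pair
base radii: r_b1 = 124.609985, r_b2 = 81.935332
tip radii: r_a1 = 141.563970, r_a2 = 92.579445
inv(α') = inv(23.929°) + 2·(+0.402-0.213)·tan α/(73+48) = 0.02749108  ⇒  α' = 24.32492°
a' = a·cos α / cos α' = 225.9675·cos 23.929°/cos 24.32492° = 226.667947
action lengths: √(r_a1²−r_b1²) = 67.176702, √(r_a2²−r_b2²) = 43.099361
base pitch p_b = π·m·cos α = 10.725310
CR = (67.176702 + 43.099361 − 226.667947·sin 24.32492°)/10.725310 = 1.576560
contact ratio ≈ 1.5766

1.5766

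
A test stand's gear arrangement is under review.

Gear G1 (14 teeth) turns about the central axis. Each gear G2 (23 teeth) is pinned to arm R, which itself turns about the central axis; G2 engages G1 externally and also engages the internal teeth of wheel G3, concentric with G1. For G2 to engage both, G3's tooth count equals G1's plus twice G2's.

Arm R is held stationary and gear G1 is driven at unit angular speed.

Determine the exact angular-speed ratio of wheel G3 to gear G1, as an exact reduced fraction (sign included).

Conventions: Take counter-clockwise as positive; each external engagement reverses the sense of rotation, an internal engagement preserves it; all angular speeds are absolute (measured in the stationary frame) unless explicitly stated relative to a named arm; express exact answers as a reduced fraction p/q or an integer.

topology: planetary set — G1 14T / G2 23T / G3 60T, arm = carrier (Willis)
ring teeth: 14 + 2·23 = 60
14(ω_sun−ω_arm) = −60(ω_ring−ω_arm),  ω_arm = 0, ω_sun = 1
ω_ring = 0 − (14/60)(1−0) = -7/30
ω_out/ω_in = -7/30

-7/30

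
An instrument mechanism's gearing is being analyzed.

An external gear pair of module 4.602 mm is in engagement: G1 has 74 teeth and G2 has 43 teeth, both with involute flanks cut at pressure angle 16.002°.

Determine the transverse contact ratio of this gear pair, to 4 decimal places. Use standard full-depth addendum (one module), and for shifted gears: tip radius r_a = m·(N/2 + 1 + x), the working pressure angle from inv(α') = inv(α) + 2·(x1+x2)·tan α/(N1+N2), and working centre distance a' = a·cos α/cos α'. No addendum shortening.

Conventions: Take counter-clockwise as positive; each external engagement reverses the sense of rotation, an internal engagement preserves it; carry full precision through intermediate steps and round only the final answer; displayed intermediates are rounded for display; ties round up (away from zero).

topology: single-mesh involute geometry — m = 4.602, 74T/43T pair
base radii: r_b1 = 163.676236, r_b2 = 95.109164
tip radii: r_a1 = 174.876000, r_a2 = 103.545000
no profile shift: α' = α, a' = a
action lengths: √(r_a1²−r_b1²) = 61.576824, √(r_a2²−r_b2²) = 40.936707
base pitch p_b = π·m·cos α = 13.897407
CR = (61.576824 + 40.936707 − 269.217000·sin 16.00200°)/13.897407 = 2.036224
contact ratio ≈ 2.0362

2.0362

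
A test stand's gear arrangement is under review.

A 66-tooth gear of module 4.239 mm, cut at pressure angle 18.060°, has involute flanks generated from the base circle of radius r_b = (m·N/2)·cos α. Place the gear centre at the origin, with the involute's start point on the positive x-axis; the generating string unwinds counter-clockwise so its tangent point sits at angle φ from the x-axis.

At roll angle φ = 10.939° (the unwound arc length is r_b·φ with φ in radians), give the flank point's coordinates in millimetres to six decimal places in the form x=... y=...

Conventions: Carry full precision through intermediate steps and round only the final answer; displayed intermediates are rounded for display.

single-mesh involute tooth geometry (66T wheel at module 4.239)
pitch radius r_p = m·N/2 = 4.239·66/2 = 139.887000
base radius r_b = r_p·cos α = 139.887000·cos 18.060° = 132.995102
roll angle φ = 10.939° = 0.19092157 rad
x = r_b·(cos φ + φ·sin φ) = 135.396964
y = r_b·(sin φ − φ·cos φ) = 0.307394

x=135.396964 y=0.307394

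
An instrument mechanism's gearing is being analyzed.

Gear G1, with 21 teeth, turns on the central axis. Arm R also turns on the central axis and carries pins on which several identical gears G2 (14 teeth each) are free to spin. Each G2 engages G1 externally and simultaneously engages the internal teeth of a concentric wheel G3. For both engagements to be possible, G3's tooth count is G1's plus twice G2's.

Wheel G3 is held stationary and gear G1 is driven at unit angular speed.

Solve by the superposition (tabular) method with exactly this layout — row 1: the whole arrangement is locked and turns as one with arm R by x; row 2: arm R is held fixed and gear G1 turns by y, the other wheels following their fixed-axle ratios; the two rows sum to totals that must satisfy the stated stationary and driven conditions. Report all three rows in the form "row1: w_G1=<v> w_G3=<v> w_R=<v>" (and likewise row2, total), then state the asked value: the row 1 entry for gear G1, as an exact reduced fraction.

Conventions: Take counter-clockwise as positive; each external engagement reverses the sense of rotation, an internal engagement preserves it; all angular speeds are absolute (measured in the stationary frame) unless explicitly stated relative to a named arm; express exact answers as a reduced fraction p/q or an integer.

recognized (axles ride arm R): planetary set, 21/14/49 teeth
row 1: whole set turns with the arm by x
row 2: sun turns y, ring = −(21/49)·y, arm 0
boundary: total ω_ring = x − (21/49)·y = 0 and total ω_sun = x + y = 1  ⇒  y = 7/10, x = 3/10
row 2 ring = −(21/49)·7/10 = -3/10
totals (row 1 + row 2): sun 3/10 + 7/10 = 1, ring 3/10 + (-3/10) = 0, arm 3/10 + 0 = 3/10
asked cell (row1, sun) = 3/10

row1: w_G1=3/10 w_G3=3/10 w_R=3/10
row2: w_G1=7/10 w_G3=-3/10 w_R=0
total: w_G1=1 w_G3=0 w_R=3/10
asked value: 3/10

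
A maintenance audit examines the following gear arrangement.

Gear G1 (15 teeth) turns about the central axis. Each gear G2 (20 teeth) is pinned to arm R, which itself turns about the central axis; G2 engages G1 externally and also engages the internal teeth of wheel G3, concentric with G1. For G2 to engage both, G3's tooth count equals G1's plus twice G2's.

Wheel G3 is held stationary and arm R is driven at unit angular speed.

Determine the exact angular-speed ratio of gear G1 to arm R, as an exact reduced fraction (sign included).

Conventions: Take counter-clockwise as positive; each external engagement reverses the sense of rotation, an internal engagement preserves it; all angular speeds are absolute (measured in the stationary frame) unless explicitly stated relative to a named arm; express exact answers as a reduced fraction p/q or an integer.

recognized (axles ride arm R): planetary set, 15/20/55 teeth
ring teeth: 15 + 2·20 = 55
15(ω_sun−ω_arm) = −55(ω_ring−ω_arm),  ω_ring = 0, ω_arm = 1
ω_sun = 1 − (55/15)(0−1) = 14/3
ω_out/ω_in = 14/3

14/3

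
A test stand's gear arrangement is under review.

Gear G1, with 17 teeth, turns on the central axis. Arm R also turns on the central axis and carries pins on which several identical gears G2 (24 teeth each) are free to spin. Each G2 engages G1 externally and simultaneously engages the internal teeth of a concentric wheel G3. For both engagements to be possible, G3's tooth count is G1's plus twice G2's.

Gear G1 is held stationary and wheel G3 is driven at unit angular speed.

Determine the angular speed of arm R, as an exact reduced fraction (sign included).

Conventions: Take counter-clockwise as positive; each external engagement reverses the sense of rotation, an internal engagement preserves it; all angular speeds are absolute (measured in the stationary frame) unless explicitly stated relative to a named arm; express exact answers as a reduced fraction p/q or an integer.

65/82

recognized (axles ride arm R): planetary set, 17/24/65 teeth
ring teeth: 17 + 2·24 = 65
17(ω_sun−ω_arm) = −65(ω_ring−ω_arm),  ω_sun = 0, ω_ring = 1
17(0−ω_arm) = −65(1−ω_arm)  ⇒  82·ω_arm = 65  ⇒  ω_arm = 65/82
exact speed ratio = 65/82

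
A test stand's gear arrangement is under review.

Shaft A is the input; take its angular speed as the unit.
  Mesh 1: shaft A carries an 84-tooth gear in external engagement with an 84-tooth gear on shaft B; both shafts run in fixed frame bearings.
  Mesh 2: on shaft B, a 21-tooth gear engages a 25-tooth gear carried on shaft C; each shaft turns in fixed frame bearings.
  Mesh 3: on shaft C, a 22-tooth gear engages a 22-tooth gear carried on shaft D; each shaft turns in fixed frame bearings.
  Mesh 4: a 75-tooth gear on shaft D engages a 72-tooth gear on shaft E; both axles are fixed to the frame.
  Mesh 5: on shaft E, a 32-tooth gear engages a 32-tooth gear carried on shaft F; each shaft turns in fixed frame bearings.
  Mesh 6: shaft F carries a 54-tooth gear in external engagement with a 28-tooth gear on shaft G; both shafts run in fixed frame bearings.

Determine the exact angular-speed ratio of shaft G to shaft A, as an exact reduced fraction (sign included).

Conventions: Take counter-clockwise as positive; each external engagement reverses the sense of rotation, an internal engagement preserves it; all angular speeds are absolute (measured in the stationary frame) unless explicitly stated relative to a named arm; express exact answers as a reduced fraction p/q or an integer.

class = fixed-axis compound train [6 meshes; 6 ratios multiply, 6 sense flips]
mesh 1 [84T→84T]: running ratio 1, sense −
mesh 2 [21T→25T]: running ratio 21/25, sense +
mesh 3 [22T→22T]: running ratio 21/25, sense −
mesh 4 [75T→72T]: running ratio 7/8, sense +
mesh 5 [32T→32T]: running ratio 7/8, sense −
mesh 6 [54T→28T]: running ratio 27/16, sense +
ω_out/ω_in = 27/16

27/16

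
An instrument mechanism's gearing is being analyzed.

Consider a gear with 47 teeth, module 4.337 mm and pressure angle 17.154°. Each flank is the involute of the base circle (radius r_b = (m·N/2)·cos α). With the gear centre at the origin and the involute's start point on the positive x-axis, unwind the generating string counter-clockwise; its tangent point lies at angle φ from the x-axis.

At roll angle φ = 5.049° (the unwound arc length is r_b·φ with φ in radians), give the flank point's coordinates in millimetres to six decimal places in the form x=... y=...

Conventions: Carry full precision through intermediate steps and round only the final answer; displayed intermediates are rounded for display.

x=97.763045 y=0.022197

single-mesh involute tooth geometry (47T wheel at module 4.337)
pitch radius r_p = m·N/2 = 4.337·47/2 = 101.919500
base radius r_b = r_p·cos α = 101.919500·cos 17.154° = 97.385658
roll angle φ = 5.049° = 0.08812167 rad
x = r_b·(cos φ + φ·sin φ) = 97.763045
y = r_b·(sin φ − φ·cos φ) = 0.022197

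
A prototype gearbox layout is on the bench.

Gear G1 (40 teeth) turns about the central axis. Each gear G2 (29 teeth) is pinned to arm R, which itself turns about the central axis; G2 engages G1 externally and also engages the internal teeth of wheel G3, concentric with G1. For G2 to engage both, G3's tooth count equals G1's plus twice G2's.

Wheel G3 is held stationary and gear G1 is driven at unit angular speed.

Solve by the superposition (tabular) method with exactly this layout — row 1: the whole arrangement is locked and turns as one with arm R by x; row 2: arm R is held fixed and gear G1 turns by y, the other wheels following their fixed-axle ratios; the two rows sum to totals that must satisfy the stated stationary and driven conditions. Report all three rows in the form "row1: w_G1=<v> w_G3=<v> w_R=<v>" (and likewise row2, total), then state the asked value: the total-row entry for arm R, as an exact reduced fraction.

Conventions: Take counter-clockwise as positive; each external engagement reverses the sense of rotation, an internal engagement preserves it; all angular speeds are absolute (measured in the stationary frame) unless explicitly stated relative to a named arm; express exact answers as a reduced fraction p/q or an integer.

row1: w_G1=20/69 w_G3=20/69 w_R=20/69
row2: w_G1=49/69 w_G3=-20/69 w_R=0
total: w_G1=1 w_G3=0 w_R=20/69
asked value: 20/69

planetary set (40T centre, 29T on arm, 98T internal) — Willis relation
row 1 — lock + rotate with arm: ω_sun = ω_ring = ω_arm = x
row 2: sun turns y, ring = −(40/98)·y, arm 0
boundary: total ω_ring = x − (40/98)·y = 0 and total ω_sun = x + y = 1  ⇒  y = 49/69, x = 20/69
row 2 ring = −(40/98)·49/69 = -20/69
totals (row 1 + row 2): sun 20/69 + 49/69 = 1, ring 20/69 + (-20/69) = 0, arm 20/69 + 0 = 20/69
asked cell (total, arm) = 20/69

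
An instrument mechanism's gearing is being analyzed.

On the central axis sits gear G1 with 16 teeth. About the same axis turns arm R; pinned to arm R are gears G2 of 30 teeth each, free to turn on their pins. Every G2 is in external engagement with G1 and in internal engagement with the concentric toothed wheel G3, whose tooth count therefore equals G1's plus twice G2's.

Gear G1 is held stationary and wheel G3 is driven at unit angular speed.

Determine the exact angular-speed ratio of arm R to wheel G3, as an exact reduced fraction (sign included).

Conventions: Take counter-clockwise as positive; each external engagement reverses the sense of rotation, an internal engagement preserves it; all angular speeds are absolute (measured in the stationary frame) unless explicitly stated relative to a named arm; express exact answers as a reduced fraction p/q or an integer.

class = planetary set [G3 = 16+2·30 = 76; Willis about the carrier]
ring teeth: 16 + 2·30 = 76
16(ω_sun−ω_arm) = −76(ω_ring−ω_arm),  ω_sun = 0, ω_ring = 1
16(0−ω_arm) = −76(1−ω_arm)  ⇒  92·ω_arm = 76  ⇒  ω_arm = 19/23
ω_out/ω_in = 19/23

19/23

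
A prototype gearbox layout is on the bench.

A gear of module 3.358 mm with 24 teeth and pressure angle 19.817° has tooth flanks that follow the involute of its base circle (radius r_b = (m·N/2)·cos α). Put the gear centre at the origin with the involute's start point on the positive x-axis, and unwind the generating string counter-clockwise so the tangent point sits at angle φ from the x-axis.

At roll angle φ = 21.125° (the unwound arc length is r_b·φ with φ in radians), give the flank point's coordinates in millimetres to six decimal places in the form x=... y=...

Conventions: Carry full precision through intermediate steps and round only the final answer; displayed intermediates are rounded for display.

topology: single-mesh involute geometry — m = 3.358, N = 24
pitch radius r_p = m·N/2 = 3.358·24/2 = 40.296000
base radius r_b = r_p·cos α = 40.296000·cos 19.817° = 37.909680
roll angle φ = 21.125° = 0.36870080 rad
x = r_b·(cos φ + φ·sin φ) = 40.399495
y = r_b·(sin φ − φ·cos φ) = 0.624792

x=40.399495 y=0.624792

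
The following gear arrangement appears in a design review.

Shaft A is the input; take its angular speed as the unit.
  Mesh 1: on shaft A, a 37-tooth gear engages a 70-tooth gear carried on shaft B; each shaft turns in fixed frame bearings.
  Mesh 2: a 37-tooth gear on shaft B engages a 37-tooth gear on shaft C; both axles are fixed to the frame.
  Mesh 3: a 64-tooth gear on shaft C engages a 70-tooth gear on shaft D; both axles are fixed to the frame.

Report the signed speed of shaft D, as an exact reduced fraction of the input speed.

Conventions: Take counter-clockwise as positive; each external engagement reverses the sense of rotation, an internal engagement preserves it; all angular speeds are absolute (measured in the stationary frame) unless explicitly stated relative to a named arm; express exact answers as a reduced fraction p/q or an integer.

-592/1225

3-mesh fixed-axis compound train (all bearings frame-fixed)
mesh 1 [37T→70T]: |ω|/ω_in = 1×37/70 = 37/70, sense flips to −
mesh 2 [37T→37T]: |ω|/ω_in = (37/70)×37/37 = 37/70, sense flips to +
mesh 3 [64T→70T]: |ω|/ω_in = (37/70)×64/70 = 592/1225, sense flips to −
signed output speed (× input speed) = -592/1225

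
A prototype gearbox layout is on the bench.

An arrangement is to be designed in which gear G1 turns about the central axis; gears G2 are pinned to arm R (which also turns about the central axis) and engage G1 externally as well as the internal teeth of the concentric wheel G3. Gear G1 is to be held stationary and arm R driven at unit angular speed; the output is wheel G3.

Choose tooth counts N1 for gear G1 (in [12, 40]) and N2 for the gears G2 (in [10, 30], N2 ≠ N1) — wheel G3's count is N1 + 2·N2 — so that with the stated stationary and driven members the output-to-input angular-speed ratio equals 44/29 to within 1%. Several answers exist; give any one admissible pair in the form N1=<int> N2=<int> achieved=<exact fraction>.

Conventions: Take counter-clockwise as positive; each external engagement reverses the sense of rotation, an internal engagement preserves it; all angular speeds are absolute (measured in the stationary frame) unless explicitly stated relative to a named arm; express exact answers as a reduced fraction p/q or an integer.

N1=30 N2=14 achieved=44/29

topology: planetary set — design target 44/29, arm = carrier (Willis)
Willis with ω_sun = 0: ω_ring/ω_arm = (N1+N3)/N3; set equal to 44/29  ⇒  N3/N1 = 1/(44/29 − 1) = 29/15
N3 = N1 + 2·N2  ⇒  N2/N1 = (N3/N1 − 1)/2 = (29/15 − 1)/2 = 7/15
smallest multiple with N1 ≥ 12 and N2 ≥ 10: k = 2  ⇒  N1 = 2·15 = 30, N2 = 2·7 = 14 (N1 ≤ 40, N2 ≤ 30, N2 ≠ N1 ✓), N3 = 30 + 2·14 = 58
check: (N1+N3)/N3 with N1 = 30, N3 = 58 gives 44/29; |achieved − target| = 0 ≤ 11/725 ✓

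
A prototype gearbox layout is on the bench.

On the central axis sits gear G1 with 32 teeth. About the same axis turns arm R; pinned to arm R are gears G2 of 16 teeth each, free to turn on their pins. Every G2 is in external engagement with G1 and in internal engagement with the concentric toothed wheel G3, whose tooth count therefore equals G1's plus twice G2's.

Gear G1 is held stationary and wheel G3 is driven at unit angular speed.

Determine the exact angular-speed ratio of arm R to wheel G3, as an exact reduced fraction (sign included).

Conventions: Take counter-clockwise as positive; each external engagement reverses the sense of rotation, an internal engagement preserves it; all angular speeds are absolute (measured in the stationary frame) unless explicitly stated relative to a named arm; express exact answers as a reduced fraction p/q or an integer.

planetary set (32T centre, 16T on arm, 64T internal) — Willis relation
ring teeth: 32 + 2·16 = 64
32(ω_sun−ω_arm) = −64(ω_ring−ω_arm),  ω_sun = 0, ω_ring = 1
32(0−ω_arm) = −64(1−ω_arm)  ⇒  96·ω_arm = 64  ⇒  ω_arm = 2/3
ω_out/ω_in = 2/3

2/3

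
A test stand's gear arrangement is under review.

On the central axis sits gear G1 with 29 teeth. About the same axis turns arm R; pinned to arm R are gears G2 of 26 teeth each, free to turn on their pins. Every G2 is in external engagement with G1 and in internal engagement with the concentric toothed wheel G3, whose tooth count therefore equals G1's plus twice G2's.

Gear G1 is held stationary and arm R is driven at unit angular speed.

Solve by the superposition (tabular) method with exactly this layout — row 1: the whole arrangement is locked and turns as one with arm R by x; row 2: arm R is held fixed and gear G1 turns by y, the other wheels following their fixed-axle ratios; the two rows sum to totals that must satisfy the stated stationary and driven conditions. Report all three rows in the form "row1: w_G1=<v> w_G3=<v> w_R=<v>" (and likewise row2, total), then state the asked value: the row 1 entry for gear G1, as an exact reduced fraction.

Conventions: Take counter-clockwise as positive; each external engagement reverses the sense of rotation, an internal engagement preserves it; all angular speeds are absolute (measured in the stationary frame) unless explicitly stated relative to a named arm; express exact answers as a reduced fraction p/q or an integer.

row1: w_G1=1 w_G3=1 w_R=1
row2: w_G1=-1 w_G3=29/81 w_R=0
total: w_G1=0 w_G3=110/81 w_R=1
asked value: 1

recognized (axles ride arm R): planetary set, 29/26/81 teeth
superposition row 1 [locked train]: every member turns x
row 2 (arm held, sun turns y): ω_ring = −(29/81)·y, ω_arm = 0
boundary: total ω_sun = x + y = 0 and total ω_arm = x = 1  ⇒  y = -1, x = 1
row 2 ring = −(29/81)·(-1) = 29/81
totals (row 1 + row 2): sun 1 + (-1) = 0, ring 1 + 29/81 = 110/81, arm 1 + 0 = 1
asked cell (row1, sun) = 1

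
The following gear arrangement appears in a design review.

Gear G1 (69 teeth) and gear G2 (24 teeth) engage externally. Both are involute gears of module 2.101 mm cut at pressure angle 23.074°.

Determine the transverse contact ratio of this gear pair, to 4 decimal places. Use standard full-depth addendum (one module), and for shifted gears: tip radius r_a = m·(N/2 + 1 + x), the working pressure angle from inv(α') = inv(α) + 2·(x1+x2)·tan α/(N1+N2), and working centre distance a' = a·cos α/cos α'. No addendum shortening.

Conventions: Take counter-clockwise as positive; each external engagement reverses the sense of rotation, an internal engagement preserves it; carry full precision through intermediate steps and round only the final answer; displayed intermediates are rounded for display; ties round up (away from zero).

class = single-mesh tooth geometry [involute pair 69T × 24T, m = 2.101]
base radii: r_b1 = 66.685699, r_b2 = 23.195026
tip radii: r_a1 = 74.585500, r_a2 = 27.313000
no profile shift: α' = α, a' = a
action lengths: √(r_a1²−r_b1²) = 33.406800, √(r_a2²−r_b2²) = 14.421884
base pitch p_b = π·m·cos α = 6.072444
CR = (33.406800 + 14.421884 − 97.696500·sin 23.07400°)/6.072444 = 1.570950
contact ratio ≈ 1.5709

1.5709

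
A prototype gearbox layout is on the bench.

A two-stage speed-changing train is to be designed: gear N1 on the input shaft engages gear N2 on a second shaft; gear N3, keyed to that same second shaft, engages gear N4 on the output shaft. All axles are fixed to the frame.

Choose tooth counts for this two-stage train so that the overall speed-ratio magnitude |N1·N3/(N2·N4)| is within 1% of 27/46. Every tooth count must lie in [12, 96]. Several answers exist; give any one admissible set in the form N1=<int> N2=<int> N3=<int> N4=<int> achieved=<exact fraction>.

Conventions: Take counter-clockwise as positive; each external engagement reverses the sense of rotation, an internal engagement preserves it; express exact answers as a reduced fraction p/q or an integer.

topology: fixed-axis compound train — 2 stages, target 27/46
target = 27/46 in lowest terms: an exact hit needs N1·N3 = k·27 and N2·N4 = k·46 for one integer k, every count in [12, 96]; additionally prefer no 1:1 stage (N1 ≠ N2, N3 ≠ N4)
k = 1…7: no 1:1-free in-range split of k·27 and k·46 into factor pairs; take k = 8
k = 8: N1·N3 = 216 = 12·18, N2·N4 = 368 = 16·23
achieved = 12·18/(16·23) = 27/46; |achieved − target| = 0 ≤ 27/4600 ✓

N1=12 N2=16 N3=18 N4=23 achieved=27/46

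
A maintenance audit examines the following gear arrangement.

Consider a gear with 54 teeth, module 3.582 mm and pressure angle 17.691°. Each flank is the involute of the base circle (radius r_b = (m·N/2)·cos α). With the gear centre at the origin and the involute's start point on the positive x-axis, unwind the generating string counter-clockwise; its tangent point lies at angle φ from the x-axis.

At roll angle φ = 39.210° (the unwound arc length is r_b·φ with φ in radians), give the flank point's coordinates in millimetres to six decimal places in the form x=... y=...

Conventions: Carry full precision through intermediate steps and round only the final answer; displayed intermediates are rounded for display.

x=111.255007 y=9.390181

recognized (one wheel, involute flank): single-mesh tooth geometry, m = 3.582, N = 54
pitch radius r_p = m·N/2 = 3.582·54/2 = 96.714000
base radius r_b = r_p·cos α = 96.714000·cos 17.691° = 92.140320
roll angle φ = 39.210° = 0.68434360 rad
x = r_b·(cos φ + φ·sin φ) = 111.255007
y = r_b·(sin φ − φ·cos φ) = 9.390181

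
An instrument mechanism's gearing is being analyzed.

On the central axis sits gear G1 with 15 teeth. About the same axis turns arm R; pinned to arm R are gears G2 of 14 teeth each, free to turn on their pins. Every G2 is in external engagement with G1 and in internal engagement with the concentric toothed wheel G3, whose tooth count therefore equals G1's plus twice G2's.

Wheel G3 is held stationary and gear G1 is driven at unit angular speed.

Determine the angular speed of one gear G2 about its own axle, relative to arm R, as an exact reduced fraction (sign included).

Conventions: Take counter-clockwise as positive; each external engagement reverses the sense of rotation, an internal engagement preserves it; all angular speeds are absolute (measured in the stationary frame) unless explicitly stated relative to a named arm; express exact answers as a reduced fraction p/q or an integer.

-645/812

class = planetary set [G3 = 15+2·14 = 43; Willis about the carrier]
ring teeth: 15 + 2·14 = 43
15(ω_sun−ω_arm) = −43(ω_ring−ω_arm),  ω_ring = 0, ω_sun = 1
15(1−ω_arm) = −43(0−ω_arm)  ⇒  58·ω_arm = 15  ⇒  ω_arm = 15/58
sun–planet mesh: 15·(1−15/58) = −14·(ω_p−ω_arm)  ⇒  ω_p−ω_arm = -645/812
exact speed ratio = -645/812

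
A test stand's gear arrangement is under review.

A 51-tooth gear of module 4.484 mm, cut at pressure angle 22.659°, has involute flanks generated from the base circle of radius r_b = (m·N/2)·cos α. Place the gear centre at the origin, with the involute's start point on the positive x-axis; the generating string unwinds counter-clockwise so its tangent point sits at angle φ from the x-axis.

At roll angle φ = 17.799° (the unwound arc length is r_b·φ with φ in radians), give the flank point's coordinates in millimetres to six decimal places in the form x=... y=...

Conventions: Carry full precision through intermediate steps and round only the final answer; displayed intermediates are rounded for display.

x=110.485605 y=1.044289

recognized (one wheel, involute flank): single-mesh tooth geometry, m = 4.484, N = 51
pitch radius r_p = m·N/2 = 4.484·51/2 = 114.342000
base radius r_b = r_p·cos α = 114.342000·cos 22.659° = 105.516399
roll angle φ = 17.799° = 0.31065115 rad
x = r_b·(cos φ + φ·sin φ) = 110.485605
y = r_b·(sin φ − φ·cos φ) = 1.044289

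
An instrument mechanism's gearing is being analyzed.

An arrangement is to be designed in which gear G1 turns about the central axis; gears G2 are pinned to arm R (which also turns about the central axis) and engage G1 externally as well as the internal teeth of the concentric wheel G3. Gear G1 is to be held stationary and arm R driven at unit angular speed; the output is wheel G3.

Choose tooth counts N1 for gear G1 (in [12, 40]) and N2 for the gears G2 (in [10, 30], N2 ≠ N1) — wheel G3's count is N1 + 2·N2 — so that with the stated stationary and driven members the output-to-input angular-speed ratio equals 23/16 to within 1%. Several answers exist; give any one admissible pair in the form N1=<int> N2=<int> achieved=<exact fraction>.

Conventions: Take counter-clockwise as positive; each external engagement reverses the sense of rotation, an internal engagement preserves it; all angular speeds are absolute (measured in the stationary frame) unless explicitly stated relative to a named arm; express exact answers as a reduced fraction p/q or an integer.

N1=28 N2=18 achieved=23/16

planetary set to be sized for 23/16 (Willis relation)
Willis with ω_sun = 0: ω_ring/ω_arm = (N1+N3)/N3; set equal to 23/16  ⇒  N3/N1 = 1/(23/16 − 1) = 16/7
N3 = N1 + 2·N2  ⇒  N2/N1 = (N3/N1 − 1)/2 = (16/7 − 1)/2 = 9/14
smallest multiple with N1 ≥ 12 and N2 ≥ 10: k = 2  ⇒  N1 = 2·14 = 28, N2 = 2·9 = 18 (N1 ≤ 40, N2 ≤ 30, N2 ≠ N1 ✓), N3 = 28 + 2·18 = 64
check: (N1+N3)/N3 with N1 = 28, N3 = 64 gives 23/16; |achieved − target| = 0 ≤ 23/1600 ✓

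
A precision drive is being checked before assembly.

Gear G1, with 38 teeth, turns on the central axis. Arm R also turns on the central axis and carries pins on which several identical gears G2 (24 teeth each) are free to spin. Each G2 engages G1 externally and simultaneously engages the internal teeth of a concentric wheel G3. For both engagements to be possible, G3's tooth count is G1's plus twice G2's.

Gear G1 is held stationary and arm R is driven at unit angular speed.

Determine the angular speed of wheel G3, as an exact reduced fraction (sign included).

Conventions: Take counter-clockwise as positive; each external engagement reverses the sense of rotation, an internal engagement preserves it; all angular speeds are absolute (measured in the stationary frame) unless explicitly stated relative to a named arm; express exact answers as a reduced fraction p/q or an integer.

recognized (axles ride arm R): planetary set, 38/24/86 teeth
ring teeth: 38 + 2·24 = 86
38(ω_sun−ω_arm) = −86(ω_ring−ω_arm),  ω_sun = 0, ω_arm = 1
ω_ring = 1 − (38/86)(0−1) = 62/43
exact speed ratio = 62/43

62/43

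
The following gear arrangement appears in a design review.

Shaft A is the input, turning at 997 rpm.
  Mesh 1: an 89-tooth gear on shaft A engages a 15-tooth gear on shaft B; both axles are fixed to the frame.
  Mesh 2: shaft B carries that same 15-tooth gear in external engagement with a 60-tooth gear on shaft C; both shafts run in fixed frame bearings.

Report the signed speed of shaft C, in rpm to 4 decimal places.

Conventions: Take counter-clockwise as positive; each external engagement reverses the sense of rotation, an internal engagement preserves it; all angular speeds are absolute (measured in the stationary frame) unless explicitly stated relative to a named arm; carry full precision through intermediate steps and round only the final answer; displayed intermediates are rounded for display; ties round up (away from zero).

+1478.8833 rpm

recognized (3 fixed axles, 2 meshes): fixed-axis compound train
mesh 1 [89T→15T]: ω = 997.0000×89/15 = 5915.5333 rpm, sense flips to −
mesh 2 [15T→60T]: ω = 5915.5333×15/60 = 1478.8833 rpm, sense flips to +
signed output speed = +1478.8833 rpm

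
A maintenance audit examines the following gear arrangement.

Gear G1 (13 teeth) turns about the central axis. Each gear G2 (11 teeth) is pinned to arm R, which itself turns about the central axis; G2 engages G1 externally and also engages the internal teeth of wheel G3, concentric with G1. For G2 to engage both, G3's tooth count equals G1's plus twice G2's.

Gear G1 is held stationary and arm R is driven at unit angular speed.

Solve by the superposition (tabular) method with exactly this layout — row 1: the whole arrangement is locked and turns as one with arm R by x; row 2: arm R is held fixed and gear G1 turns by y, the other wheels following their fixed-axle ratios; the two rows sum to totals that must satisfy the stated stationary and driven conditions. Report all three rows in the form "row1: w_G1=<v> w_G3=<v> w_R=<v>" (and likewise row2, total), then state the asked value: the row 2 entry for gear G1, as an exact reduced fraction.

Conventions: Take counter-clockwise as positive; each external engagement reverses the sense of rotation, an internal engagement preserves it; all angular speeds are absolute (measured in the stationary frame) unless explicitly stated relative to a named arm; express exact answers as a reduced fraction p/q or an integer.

row1: w_G1=1 w_G3=1 w_R=1
row2: w_G1=-1 w_G3=13/35 w_R=0
total: w_G1=0 w_G3=48/35 w_R=1
asked value: -1

class = planetary set [G3 = 13+2·11 = 35; Willis about the carrier]
row 1 — lock + rotate with arm: ω_sun = ω_ring = ω_arm = x
row 2 (arm held, sun turns y): ω_ring = −(13/35)·y, ω_arm = 0
boundary: total ω_sun = x + y = 0 and total ω_arm = x = 1  ⇒  y = -1, x = 1
row 2 ring = −(13/35)·(-1) = 13/35
totals (row 1 + row 2): sun 1 + (-1) = 0, ring 1 + 13/35 = 48/35, arm 1 + 0 = 1
asked cell (row2, sun) = -1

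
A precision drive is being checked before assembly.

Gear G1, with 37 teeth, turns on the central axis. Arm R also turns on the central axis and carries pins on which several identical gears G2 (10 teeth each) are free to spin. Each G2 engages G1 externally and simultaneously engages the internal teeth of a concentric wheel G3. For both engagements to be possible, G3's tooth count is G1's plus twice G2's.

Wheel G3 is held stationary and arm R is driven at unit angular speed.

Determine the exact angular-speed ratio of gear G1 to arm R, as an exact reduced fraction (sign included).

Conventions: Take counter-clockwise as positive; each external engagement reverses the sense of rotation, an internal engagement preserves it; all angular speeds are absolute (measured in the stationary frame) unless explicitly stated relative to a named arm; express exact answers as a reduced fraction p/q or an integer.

94/37

recognized (axles ride arm R): planetary set, 37/10/57 teeth
ring teeth: 37 + 2·10 = 57
37(ω_sun−ω_arm) = −57(ω_ring−ω_arm),  ω_ring = 0, ω_arm = 1
ω_sun = 1 − (57/37)(0−1) = 94/37
ω_out/ω_in = 94/37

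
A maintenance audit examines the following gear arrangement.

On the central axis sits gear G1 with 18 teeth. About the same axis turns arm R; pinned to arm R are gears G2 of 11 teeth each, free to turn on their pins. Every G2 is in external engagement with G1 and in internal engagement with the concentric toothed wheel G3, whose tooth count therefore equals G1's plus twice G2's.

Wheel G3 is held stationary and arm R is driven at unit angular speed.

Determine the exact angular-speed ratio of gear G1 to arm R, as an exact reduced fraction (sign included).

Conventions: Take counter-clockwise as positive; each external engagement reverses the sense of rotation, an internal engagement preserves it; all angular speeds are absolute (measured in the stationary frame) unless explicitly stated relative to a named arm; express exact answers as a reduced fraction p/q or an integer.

topology: planetary set — G1 18T / G2 11T / G3 40T, arm = carrier (Willis)
ring teeth: 18 + 2·11 = 40
18(ω_sun−ω_arm) = −40(ω_ring−ω_arm),  ω_ring = 0, ω_arm = 1
ω_sun = 1 − (40/18)(0−1) = 29/9
ω_out/ω_in = 29/9

29/9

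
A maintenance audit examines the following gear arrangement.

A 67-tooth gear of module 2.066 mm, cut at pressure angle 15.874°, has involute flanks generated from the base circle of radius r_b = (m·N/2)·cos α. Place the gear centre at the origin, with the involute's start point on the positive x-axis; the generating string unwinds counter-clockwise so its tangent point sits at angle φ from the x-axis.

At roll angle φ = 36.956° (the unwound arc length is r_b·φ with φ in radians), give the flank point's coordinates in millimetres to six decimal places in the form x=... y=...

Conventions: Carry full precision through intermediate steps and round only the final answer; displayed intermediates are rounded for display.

topology: single-mesh involute geometry — m = 2.066, N = 67
pitch radius r_p = m·N/2 = 2.066·67/2 = 69.211000
base radius r_b = r_p·cos α = 69.211000·cos 15.874° = 66.571675
roll angle φ = 36.956° = 0.64500388 rad
x = r_b·(cos φ + φ·sin φ) = 79.012241
y = r_b·(sin φ − φ·cos φ) = 5.710558

x=79.012241 y=5.710558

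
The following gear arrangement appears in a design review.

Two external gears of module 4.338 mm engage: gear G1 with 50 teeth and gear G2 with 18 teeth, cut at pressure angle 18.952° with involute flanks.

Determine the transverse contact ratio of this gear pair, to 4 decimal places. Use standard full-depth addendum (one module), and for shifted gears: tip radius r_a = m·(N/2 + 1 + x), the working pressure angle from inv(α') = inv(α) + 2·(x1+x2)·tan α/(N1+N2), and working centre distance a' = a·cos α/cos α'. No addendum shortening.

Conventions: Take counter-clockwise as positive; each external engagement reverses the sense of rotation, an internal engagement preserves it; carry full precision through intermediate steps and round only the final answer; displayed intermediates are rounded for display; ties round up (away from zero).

1.6892

single-mesh involute tooth geometry (50T engaging 18T at module 4.338)
base radii: r_b1 = 102.571033, r_b2 = 36.925572
tip radii: r_a1 = 112.788000, r_a2 = 43.380000
no profile shift: α' = α, a' = a
action lengths: √(r_a1²−r_b1²) = 46.907528, √(r_a2²−r_b2²) = 22.766786
base pitch p_b = π·m·cos α = 12.889456
CR = (46.907528 + 22.766786 − 147.492000·sin 18.95200°)/12.889456 = 1.689168
contact ratio ≈ 1.6892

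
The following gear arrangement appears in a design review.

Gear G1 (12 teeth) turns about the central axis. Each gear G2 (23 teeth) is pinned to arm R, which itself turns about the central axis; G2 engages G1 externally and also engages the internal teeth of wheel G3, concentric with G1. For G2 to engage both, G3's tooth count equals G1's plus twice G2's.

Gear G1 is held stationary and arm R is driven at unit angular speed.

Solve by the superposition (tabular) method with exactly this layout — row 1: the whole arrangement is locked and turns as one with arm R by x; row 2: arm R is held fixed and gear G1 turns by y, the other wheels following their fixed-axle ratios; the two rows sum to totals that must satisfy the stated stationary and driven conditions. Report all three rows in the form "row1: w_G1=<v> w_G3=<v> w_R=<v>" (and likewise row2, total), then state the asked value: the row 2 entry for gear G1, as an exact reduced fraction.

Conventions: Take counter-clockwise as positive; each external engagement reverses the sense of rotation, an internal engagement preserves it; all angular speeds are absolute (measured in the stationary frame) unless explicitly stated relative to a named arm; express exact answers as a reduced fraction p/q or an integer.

row1: w_G1=1 w_G3=1 w_R=1
row2: w_G1=-1 w_G3=6/29 w_R=0
total: w_G1=0 w_G3=35/29 w_R=1
asked value: -1

topology: planetary set — G1 12T / G2 23T / G3 58T, arm = carrier (Willis)
row 1 (train locked, turned with arm): all members turn x
superposition row 2 [arm held]: sun y, ring −(12/58)·y, arm 0
boundary: total ω_sun = x + y = 0 and total ω_arm = x = 1  ⇒  y = -1, x = 1
row 2 ring = −(12/58)·(-1) = 6/29
totals (row 1 + row 2): sun 1 + (-1) = 0, ring 1 + 6/29 = 35/29, arm 1 + 0 = 1
asked cell (row2, sun) = -1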